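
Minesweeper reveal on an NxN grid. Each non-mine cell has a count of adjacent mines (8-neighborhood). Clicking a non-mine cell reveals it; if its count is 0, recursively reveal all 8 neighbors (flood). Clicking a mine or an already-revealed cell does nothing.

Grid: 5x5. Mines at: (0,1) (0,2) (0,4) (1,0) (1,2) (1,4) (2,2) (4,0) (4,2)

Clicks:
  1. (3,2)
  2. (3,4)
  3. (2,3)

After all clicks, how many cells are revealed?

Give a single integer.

Click 1 (3,2) count=2: revealed 1 new [(3,2)] -> total=1
Click 2 (3,4) count=0: revealed 6 new [(2,3) (2,4) (3,3) (3,4) (4,3) (4,4)] -> total=7
Click 3 (2,3) count=3: revealed 0 new [(none)] -> total=7

Answer: 7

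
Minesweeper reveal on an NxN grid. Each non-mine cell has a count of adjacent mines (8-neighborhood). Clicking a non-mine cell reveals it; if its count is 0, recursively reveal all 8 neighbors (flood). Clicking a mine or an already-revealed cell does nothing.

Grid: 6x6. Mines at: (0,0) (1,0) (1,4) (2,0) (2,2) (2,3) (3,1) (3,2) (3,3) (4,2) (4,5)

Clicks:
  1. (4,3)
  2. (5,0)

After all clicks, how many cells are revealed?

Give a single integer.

Answer: 5

Derivation:
Click 1 (4,3) count=3: revealed 1 new [(4,3)] -> total=1
Click 2 (5,0) count=0: revealed 4 new [(4,0) (4,1) (5,0) (5,1)] -> total=5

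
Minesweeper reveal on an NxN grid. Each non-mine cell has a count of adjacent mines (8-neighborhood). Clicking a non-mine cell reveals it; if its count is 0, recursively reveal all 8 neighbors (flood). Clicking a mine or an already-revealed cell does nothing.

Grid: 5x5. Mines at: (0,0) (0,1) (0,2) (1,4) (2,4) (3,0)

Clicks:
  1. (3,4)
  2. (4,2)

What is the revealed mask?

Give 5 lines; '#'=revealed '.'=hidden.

Click 1 (3,4) count=1: revealed 1 new [(3,4)] -> total=1
Click 2 (4,2) count=0: revealed 13 new [(1,1) (1,2) (1,3) (2,1) (2,2) (2,3) (3,1) (3,2) (3,3) (4,1) (4,2) (4,3) (4,4)] -> total=14

Answer: .....
.###.
.###.
.####
.####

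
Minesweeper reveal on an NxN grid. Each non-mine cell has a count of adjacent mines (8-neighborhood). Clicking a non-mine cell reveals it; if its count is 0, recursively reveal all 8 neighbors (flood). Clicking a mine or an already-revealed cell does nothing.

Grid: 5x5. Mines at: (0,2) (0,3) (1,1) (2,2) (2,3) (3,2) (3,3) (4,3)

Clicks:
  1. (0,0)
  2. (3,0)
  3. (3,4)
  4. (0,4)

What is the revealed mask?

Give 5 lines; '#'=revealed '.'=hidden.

Answer: #...#
.....
##...
##..#
##...

Derivation:
Click 1 (0,0) count=1: revealed 1 new [(0,0)] -> total=1
Click 2 (3,0) count=0: revealed 6 new [(2,0) (2,1) (3,0) (3,1) (4,0) (4,1)] -> total=7
Click 3 (3,4) count=3: revealed 1 new [(3,4)] -> total=8
Click 4 (0,4) count=1: revealed 1 new [(0,4)] -> total=9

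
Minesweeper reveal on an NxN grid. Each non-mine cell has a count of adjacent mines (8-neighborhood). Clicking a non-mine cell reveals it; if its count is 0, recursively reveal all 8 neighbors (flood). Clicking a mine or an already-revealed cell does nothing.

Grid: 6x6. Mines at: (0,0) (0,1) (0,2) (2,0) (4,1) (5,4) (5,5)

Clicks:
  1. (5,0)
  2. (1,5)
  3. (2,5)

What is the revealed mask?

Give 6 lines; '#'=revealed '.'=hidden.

Click 1 (5,0) count=1: revealed 1 new [(5,0)] -> total=1
Click 2 (1,5) count=0: revealed 22 new [(0,3) (0,4) (0,5) (1,1) (1,2) (1,3) (1,4) (1,5) (2,1) (2,2) (2,3) (2,4) (2,5) (3,1) (3,2) (3,3) (3,4) (3,5) (4,2) (4,3) (4,4) (4,5)] -> total=23
Click 3 (2,5) count=0: revealed 0 new [(none)] -> total=23

Answer: ...###
.#####
.#####
.#####
..####
#.....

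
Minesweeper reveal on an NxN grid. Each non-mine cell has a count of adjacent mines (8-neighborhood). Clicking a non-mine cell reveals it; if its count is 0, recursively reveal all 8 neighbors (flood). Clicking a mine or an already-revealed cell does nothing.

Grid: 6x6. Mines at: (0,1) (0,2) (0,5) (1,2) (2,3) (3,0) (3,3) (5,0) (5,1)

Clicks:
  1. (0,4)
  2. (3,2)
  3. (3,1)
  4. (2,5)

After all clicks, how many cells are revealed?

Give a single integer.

Click 1 (0,4) count=1: revealed 1 new [(0,4)] -> total=1
Click 2 (3,2) count=2: revealed 1 new [(3,2)] -> total=2
Click 3 (3,1) count=1: revealed 1 new [(3,1)] -> total=3
Click 4 (2,5) count=0: revealed 14 new [(1,4) (1,5) (2,4) (2,5) (3,4) (3,5) (4,2) (4,3) (4,4) (4,5) (5,2) (5,3) (5,4) (5,5)] -> total=17

Answer: 17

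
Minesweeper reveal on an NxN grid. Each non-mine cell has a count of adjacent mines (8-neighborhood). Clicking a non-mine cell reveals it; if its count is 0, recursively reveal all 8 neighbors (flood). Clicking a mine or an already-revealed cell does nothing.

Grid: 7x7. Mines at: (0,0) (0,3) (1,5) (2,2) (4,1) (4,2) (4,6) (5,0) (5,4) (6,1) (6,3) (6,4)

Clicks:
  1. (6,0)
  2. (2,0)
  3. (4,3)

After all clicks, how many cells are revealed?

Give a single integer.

Click 1 (6,0) count=2: revealed 1 new [(6,0)] -> total=1
Click 2 (2,0) count=0: revealed 6 new [(1,0) (1,1) (2,0) (2,1) (3,0) (3,1)] -> total=7
Click 3 (4,3) count=2: revealed 1 new [(4,3)] -> total=8

Answer: 8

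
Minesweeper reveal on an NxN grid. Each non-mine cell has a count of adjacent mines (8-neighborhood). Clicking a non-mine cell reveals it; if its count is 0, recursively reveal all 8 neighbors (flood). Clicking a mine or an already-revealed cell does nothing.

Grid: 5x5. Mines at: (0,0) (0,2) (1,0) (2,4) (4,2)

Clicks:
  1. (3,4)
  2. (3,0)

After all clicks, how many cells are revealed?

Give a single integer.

Answer: 7

Derivation:
Click 1 (3,4) count=1: revealed 1 new [(3,4)] -> total=1
Click 2 (3,0) count=0: revealed 6 new [(2,0) (2,1) (3,0) (3,1) (4,0) (4,1)] -> total=7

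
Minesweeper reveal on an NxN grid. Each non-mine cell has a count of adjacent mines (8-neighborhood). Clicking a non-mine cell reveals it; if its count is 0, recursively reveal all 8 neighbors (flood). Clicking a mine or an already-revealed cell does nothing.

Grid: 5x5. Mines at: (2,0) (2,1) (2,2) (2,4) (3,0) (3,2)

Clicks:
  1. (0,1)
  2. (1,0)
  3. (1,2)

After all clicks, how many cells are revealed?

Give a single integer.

Click 1 (0,1) count=0: revealed 10 new [(0,0) (0,1) (0,2) (0,3) (0,4) (1,0) (1,1) (1,2) (1,3) (1,4)] -> total=10
Click 2 (1,0) count=2: revealed 0 new [(none)] -> total=10
Click 3 (1,2) count=2: revealed 0 new [(none)] -> total=10

Answer: 10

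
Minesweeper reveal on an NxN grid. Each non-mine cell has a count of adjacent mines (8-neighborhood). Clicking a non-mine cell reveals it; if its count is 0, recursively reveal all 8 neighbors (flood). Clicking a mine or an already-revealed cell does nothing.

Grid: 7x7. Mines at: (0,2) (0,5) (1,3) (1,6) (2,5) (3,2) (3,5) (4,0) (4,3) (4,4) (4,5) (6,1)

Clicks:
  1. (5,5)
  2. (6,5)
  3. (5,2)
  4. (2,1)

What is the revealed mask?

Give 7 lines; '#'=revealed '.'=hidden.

Answer: .......
.......
.#.....
.......
.......
..#####
..#####

Derivation:
Click 1 (5,5) count=2: revealed 1 new [(5,5)] -> total=1
Click 2 (6,5) count=0: revealed 9 new [(5,2) (5,3) (5,4) (5,6) (6,2) (6,3) (6,4) (6,5) (6,6)] -> total=10
Click 3 (5,2) count=2: revealed 0 new [(none)] -> total=10
Click 4 (2,1) count=1: revealed 1 new [(2,1)] -> total=11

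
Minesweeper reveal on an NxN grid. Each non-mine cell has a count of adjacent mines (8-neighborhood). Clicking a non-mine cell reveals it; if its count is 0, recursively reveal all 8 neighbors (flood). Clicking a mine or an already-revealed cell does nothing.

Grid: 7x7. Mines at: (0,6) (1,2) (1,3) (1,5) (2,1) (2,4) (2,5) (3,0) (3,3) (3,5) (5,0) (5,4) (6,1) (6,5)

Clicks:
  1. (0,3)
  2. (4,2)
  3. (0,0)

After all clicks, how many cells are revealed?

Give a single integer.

Answer: 6

Derivation:
Click 1 (0,3) count=2: revealed 1 new [(0,3)] -> total=1
Click 2 (4,2) count=1: revealed 1 new [(4,2)] -> total=2
Click 3 (0,0) count=0: revealed 4 new [(0,0) (0,1) (1,0) (1,1)] -> total=6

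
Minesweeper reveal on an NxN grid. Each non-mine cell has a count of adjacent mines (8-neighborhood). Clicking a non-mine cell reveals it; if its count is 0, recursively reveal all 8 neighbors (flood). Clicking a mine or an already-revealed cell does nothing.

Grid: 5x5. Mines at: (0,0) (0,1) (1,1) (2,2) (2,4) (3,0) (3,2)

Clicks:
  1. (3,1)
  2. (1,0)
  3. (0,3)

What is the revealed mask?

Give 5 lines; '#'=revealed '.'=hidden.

Click 1 (3,1) count=3: revealed 1 new [(3,1)] -> total=1
Click 2 (1,0) count=3: revealed 1 new [(1,0)] -> total=2
Click 3 (0,3) count=0: revealed 6 new [(0,2) (0,3) (0,4) (1,2) (1,3) (1,4)] -> total=8

Answer: ..###
#.###
.....
.#...
.....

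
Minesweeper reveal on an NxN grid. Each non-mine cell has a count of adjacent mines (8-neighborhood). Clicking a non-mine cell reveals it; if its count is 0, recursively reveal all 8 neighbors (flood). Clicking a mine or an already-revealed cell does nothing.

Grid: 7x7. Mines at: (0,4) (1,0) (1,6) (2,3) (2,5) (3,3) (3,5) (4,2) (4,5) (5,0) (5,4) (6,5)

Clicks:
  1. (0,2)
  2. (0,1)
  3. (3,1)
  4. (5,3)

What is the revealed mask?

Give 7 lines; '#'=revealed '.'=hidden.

Click 1 (0,2) count=0: revealed 6 new [(0,1) (0,2) (0,3) (1,1) (1,2) (1,3)] -> total=6
Click 2 (0,1) count=1: revealed 0 new [(none)] -> total=6
Click 3 (3,1) count=1: revealed 1 new [(3,1)] -> total=7
Click 4 (5,3) count=2: revealed 1 new [(5,3)] -> total=8

Answer: .###...
.###...
.......
.#.....
.......
...#...
.......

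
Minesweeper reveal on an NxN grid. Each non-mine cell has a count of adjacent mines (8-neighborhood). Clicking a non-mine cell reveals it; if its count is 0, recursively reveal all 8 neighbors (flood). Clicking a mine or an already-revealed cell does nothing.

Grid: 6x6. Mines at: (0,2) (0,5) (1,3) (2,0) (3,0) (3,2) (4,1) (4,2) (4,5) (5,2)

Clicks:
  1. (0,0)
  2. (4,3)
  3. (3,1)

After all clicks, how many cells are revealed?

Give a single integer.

Answer: 6

Derivation:
Click 1 (0,0) count=0: revealed 4 new [(0,0) (0,1) (1,0) (1,1)] -> total=4
Click 2 (4,3) count=3: revealed 1 new [(4,3)] -> total=5
Click 3 (3,1) count=5: revealed 1 new [(3,1)] -> total=6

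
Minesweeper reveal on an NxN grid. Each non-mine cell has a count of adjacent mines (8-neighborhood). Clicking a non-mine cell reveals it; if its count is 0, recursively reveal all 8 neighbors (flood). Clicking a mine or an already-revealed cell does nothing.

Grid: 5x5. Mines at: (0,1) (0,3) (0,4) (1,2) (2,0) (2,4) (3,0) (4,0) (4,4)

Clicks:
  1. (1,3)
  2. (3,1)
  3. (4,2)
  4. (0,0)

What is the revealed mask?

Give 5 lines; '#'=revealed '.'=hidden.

Answer: #....
...#.
.###.
.###.
.###.

Derivation:
Click 1 (1,3) count=4: revealed 1 new [(1,3)] -> total=1
Click 2 (3,1) count=3: revealed 1 new [(3,1)] -> total=2
Click 3 (4,2) count=0: revealed 8 new [(2,1) (2,2) (2,3) (3,2) (3,3) (4,1) (4,2) (4,3)] -> total=10
Click 4 (0,0) count=1: revealed 1 new [(0,0)] -> total=11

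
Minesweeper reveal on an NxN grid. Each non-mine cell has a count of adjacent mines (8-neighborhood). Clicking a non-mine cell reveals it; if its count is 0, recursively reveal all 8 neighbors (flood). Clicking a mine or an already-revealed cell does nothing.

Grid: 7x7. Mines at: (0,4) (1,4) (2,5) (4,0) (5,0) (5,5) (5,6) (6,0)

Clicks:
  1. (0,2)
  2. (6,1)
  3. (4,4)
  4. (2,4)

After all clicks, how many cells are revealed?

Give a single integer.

Click 1 (0,2) count=0: revealed 30 new [(0,0) (0,1) (0,2) (0,3) (1,0) (1,1) (1,2) (1,3) (2,0) (2,1) (2,2) (2,3) (2,4) (3,0) (3,1) (3,2) (3,3) (3,4) (4,1) (4,2) (4,3) (4,4) (5,1) (5,2) (5,3) (5,4) (6,1) (6,2) (6,3) (6,4)] -> total=30
Click 2 (6,1) count=2: revealed 0 new [(none)] -> total=30
Click 3 (4,4) count=1: revealed 0 new [(none)] -> total=30
Click 4 (2,4) count=2: revealed 0 new [(none)] -> total=30

Answer: 30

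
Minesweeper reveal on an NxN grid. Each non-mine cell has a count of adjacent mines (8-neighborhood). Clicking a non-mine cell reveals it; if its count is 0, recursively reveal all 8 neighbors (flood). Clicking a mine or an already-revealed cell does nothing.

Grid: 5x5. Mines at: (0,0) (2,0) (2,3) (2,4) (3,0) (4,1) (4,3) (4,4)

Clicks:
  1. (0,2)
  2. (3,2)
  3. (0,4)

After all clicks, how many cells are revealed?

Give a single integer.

Answer: 9

Derivation:
Click 1 (0,2) count=0: revealed 8 new [(0,1) (0,2) (0,3) (0,4) (1,1) (1,2) (1,3) (1,4)] -> total=8
Click 2 (3,2) count=3: revealed 1 new [(3,2)] -> total=9
Click 3 (0,4) count=0: revealed 0 new [(none)] -> total=9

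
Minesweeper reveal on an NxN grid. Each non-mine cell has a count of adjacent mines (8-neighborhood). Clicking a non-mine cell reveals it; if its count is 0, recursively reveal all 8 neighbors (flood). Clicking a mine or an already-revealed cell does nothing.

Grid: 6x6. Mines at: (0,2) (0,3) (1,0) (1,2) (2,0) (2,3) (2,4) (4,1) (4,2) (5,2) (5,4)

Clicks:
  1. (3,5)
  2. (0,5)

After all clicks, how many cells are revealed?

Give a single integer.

Answer: 5

Derivation:
Click 1 (3,5) count=1: revealed 1 new [(3,5)] -> total=1
Click 2 (0,5) count=0: revealed 4 new [(0,4) (0,5) (1,4) (1,5)] -> total=5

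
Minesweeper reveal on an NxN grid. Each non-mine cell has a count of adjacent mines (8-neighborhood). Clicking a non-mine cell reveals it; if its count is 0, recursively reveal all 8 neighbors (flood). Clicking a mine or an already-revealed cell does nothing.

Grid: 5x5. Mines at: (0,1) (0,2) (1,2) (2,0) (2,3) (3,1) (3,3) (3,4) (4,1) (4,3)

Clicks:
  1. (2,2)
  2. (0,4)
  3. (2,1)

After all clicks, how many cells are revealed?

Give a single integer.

Click 1 (2,2) count=4: revealed 1 new [(2,2)] -> total=1
Click 2 (0,4) count=0: revealed 4 new [(0,3) (0,4) (1,3) (1,4)] -> total=5
Click 3 (2,1) count=3: revealed 1 new [(2,1)] -> total=6

Answer: 6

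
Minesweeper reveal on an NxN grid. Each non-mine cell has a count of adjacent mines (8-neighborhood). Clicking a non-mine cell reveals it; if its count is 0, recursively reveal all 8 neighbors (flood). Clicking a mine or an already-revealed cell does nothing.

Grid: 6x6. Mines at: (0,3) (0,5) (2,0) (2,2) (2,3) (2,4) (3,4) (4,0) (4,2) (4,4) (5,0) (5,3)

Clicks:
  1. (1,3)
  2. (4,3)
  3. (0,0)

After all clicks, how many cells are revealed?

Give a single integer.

Click 1 (1,3) count=4: revealed 1 new [(1,3)] -> total=1
Click 2 (4,3) count=4: revealed 1 new [(4,3)] -> total=2
Click 3 (0,0) count=0: revealed 6 new [(0,0) (0,1) (0,2) (1,0) (1,1) (1,2)] -> total=8

Answer: 8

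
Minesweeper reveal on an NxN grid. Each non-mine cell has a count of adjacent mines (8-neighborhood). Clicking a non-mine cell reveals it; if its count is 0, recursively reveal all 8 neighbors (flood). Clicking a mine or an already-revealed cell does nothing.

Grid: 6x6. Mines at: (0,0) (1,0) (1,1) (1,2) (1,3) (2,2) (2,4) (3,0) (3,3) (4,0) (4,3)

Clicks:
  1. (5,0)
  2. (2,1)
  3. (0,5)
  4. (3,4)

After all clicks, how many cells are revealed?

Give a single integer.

Click 1 (5,0) count=1: revealed 1 new [(5,0)] -> total=1
Click 2 (2,1) count=5: revealed 1 new [(2,1)] -> total=2
Click 3 (0,5) count=0: revealed 4 new [(0,4) (0,5) (1,4) (1,5)] -> total=6
Click 4 (3,4) count=3: revealed 1 new [(3,4)] -> total=7

Answer: 7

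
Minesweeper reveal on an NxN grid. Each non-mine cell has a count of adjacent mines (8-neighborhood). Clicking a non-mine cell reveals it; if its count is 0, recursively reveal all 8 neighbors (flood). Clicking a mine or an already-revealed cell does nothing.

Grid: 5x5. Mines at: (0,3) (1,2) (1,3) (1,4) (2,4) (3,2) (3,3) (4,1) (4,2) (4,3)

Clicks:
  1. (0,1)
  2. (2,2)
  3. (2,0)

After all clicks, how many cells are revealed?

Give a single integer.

Click 1 (0,1) count=1: revealed 1 new [(0,1)] -> total=1
Click 2 (2,2) count=4: revealed 1 new [(2,2)] -> total=2
Click 3 (2,0) count=0: revealed 7 new [(0,0) (1,0) (1,1) (2,0) (2,1) (3,0) (3,1)] -> total=9

Answer: 9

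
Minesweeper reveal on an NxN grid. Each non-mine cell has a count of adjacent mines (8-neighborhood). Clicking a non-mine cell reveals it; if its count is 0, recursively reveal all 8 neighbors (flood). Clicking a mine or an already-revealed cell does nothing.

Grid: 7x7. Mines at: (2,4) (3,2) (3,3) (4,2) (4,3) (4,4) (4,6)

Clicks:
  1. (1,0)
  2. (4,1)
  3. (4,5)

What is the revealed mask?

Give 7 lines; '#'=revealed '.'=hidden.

Answer: #######
#######
####.##
##...##
##...#.
#######
#######

Derivation:
Click 1 (1,0) count=0: revealed 40 new [(0,0) (0,1) (0,2) (0,3) (0,4) (0,5) (0,6) (1,0) (1,1) (1,2) (1,3) (1,4) (1,5) (1,6) (2,0) (2,1) (2,2) (2,3) (2,5) (2,6) (3,0) (3,1) (3,5) (3,6) (4,0) (4,1) (5,0) (5,1) (5,2) (5,3) (5,4) (5,5) (5,6) (6,0) (6,1) (6,2) (6,3) (6,4) (6,5) (6,6)] -> total=40
Click 2 (4,1) count=2: revealed 0 new [(none)] -> total=40
Click 3 (4,5) count=2: revealed 1 new [(4,5)] -> total=41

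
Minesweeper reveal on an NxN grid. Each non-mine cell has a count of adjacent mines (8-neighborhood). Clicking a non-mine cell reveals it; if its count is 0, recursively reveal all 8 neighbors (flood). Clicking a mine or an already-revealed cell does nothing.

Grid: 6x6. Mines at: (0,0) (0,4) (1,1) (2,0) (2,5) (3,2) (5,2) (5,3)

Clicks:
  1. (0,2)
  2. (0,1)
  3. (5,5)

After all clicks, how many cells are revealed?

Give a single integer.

Click 1 (0,2) count=1: revealed 1 new [(0,2)] -> total=1
Click 2 (0,1) count=2: revealed 1 new [(0,1)] -> total=2
Click 3 (5,5) count=0: revealed 6 new [(3,4) (3,5) (4,4) (4,5) (5,4) (5,5)] -> total=8

Answer: 8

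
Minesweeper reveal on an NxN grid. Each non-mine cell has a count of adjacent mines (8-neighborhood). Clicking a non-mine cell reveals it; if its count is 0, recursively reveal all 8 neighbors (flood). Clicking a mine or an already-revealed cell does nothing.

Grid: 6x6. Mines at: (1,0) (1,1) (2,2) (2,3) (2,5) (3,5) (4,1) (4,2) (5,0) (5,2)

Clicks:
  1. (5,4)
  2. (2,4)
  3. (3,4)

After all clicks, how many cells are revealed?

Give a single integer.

Answer: 8

Derivation:
Click 1 (5,4) count=0: revealed 6 new [(4,3) (4,4) (4,5) (5,3) (5,4) (5,5)] -> total=6
Click 2 (2,4) count=3: revealed 1 new [(2,4)] -> total=7
Click 3 (3,4) count=3: revealed 1 new [(3,4)] -> total=8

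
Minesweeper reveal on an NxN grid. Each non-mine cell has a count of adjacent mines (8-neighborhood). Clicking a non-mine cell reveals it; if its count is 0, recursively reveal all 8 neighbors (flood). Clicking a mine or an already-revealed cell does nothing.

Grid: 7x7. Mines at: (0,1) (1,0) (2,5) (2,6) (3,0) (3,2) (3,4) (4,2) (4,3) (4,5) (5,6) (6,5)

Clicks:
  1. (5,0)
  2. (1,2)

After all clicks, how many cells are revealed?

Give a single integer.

Click 1 (5,0) count=0: revealed 12 new [(4,0) (4,1) (5,0) (5,1) (5,2) (5,3) (5,4) (6,0) (6,1) (6,2) (6,3) (6,4)] -> total=12
Click 2 (1,2) count=1: revealed 1 new [(1,2)] -> total=13

Answer: 13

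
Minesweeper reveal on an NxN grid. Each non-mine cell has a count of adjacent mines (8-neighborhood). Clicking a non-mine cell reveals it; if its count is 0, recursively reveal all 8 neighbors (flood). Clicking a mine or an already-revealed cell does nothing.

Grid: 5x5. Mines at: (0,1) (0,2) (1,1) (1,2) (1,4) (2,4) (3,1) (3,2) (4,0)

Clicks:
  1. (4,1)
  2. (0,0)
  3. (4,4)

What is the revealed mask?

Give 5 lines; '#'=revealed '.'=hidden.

Click 1 (4,1) count=3: revealed 1 new [(4,1)] -> total=1
Click 2 (0,0) count=2: revealed 1 new [(0,0)] -> total=2
Click 3 (4,4) count=0: revealed 4 new [(3,3) (3,4) (4,3) (4,4)] -> total=6

Answer: #....
.....
.....
...##
.#.##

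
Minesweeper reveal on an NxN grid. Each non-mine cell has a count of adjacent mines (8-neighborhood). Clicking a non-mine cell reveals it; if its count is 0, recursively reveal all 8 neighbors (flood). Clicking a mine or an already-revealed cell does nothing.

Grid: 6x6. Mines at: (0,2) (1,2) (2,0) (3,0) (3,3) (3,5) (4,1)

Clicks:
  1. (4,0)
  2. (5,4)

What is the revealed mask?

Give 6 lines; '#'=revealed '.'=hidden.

Answer: ......
......
......
......
#.####
..####

Derivation:
Click 1 (4,0) count=2: revealed 1 new [(4,0)] -> total=1
Click 2 (5,4) count=0: revealed 8 new [(4,2) (4,3) (4,4) (4,5) (5,2) (5,3) (5,4) (5,5)] -> total=9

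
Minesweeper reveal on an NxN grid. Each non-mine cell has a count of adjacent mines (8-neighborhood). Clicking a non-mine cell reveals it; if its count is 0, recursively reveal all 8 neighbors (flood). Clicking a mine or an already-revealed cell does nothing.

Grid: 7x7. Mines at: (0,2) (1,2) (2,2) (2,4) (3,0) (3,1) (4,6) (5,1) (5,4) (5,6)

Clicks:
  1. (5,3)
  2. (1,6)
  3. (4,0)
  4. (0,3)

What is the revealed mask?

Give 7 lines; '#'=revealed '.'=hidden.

Click 1 (5,3) count=1: revealed 1 new [(5,3)] -> total=1
Click 2 (1,6) count=0: revealed 12 new [(0,3) (0,4) (0,5) (0,6) (1,3) (1,4) (1,5) (1,6) (2,5) (2,6) (3,5) (3,6)] -> total=13
Click 3 (4,0) count=3: revealed 1 new [(4,0)] -> total=14
Click 4 (0,3) count=2: revealed 0 new [(none)] -> total=14

Answer: ...####
...####
.....##
.....##
#......
...#...
.......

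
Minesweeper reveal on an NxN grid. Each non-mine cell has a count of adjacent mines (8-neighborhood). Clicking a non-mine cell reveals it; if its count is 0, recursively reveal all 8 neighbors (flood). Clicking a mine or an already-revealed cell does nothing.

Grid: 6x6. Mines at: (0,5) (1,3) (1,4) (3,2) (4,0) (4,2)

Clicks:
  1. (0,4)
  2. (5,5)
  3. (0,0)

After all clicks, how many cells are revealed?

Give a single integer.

Answer: 24

Derivation:
Click 1 (0,4) count=3: revealed 1 new [(0,4)] -> total=1
Click 2 (5,5) count=0: revealed 12 new [(2,3) (2,4) (2,5) (3,3) (3,4) (3,5) (4,3) (4,4) (4,5) (5,3) (5,4) (5,5)] -> total=13
Click 3 (0,0) count=0: revealed 11 new [(0,0) (0,1) (0,2) (1,0) (1,1) (1,2) (2,0) (2,1) (2,2) (3,0) (3,1)] -> total=24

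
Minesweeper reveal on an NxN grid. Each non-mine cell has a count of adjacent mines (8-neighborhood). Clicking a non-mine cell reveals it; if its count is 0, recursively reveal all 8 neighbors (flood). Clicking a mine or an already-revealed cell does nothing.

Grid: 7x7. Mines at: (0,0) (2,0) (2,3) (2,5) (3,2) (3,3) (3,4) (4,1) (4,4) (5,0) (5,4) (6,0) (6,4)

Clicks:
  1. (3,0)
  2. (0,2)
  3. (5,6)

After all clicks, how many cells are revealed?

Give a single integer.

Answer: 21

Derivation:
Click 1 (3,0) count=2: revealed 1 new [(3,0)] -> total=1
Click 2 (0,2) count=0: revealed 12 new [(0,1) (0,2) (0,3) (0,4) (0,5) (0,6) (1,1) (1,2) (1,3) (1,4) (1,5) (1,6)] -> total=13
Click 3 (5,6) count=0: revealed 8 new [(3,5) (3,6) (4,5) (4,6) (5,5) (5,6) (6,5) (6,6)] -> total=21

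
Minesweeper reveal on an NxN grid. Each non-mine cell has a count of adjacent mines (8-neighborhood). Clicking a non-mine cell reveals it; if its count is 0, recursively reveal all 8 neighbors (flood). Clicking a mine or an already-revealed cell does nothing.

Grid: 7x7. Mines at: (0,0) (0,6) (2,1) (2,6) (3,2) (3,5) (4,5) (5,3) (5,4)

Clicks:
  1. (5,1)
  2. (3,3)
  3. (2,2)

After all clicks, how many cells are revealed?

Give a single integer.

Answer: 13

Derivation:
Click 1 (5,1) count=0: revealed 11 new [(3,0) (3,1) (4,0) (4,1) (4,2) (5,0) (5,1) (5,2) (6,0) (6,1) (6,2)] -> total=11
Click 2 (3,3) count=1: revealed 1 new [(3,3)] -> total=12
Click 3 (2,2) count=2: revealed 1 new [(2,2)] -> total=13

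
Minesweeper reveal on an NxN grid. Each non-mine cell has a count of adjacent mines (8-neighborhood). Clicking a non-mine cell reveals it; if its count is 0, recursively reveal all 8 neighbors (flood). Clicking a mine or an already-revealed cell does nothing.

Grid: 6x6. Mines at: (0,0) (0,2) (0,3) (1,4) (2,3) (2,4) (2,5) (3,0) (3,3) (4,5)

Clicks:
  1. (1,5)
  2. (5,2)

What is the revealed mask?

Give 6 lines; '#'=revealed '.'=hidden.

Click 1 (1,5) count=3: revealed 1 new [(1,5)] -> total=1
Click 2 (5,2) count=0: revealed 10 new [(4,0) (4,1) (4,2) (4,3) (4,4) (5,0) (5,1) (5,2) (5,3) (5,4)] -> total=11

Answer: ......
.....#
......
......
#####.
#####.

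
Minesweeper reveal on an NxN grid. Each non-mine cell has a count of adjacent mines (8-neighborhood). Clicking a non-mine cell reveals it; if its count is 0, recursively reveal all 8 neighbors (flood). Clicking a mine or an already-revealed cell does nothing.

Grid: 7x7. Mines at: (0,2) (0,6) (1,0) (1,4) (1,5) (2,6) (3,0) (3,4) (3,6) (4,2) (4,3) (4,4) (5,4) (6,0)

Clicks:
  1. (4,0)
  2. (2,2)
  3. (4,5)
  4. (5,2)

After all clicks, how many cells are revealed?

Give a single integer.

Click 1 (4,0) count=1: revealed 1 new [(4,0)] -> total=1
Click 2 (2,2) count=0: revealed 9 new [(1,1) (1,2) (1,3) (2,1) (2,2) (2,3) (3,1) (3,2) (3,3)] -> total=10
Click 3 (4,5) count=4: revealed 1 new [(4,5)] -> total=11
Click 4 (5,2) count=2: revealed 1 new [(5,2)] -> total=12

Answer: 12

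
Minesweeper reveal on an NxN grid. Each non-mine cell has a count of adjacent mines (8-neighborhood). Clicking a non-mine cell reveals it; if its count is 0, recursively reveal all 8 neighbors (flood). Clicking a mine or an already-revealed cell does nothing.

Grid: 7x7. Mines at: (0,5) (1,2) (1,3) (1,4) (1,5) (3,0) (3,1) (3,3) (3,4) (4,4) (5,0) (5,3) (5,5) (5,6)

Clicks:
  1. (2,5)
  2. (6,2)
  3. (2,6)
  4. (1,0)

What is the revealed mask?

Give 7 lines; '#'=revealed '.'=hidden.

Click 1 (2,5) count=3: revealed 1 new [(2,5)] -> total=1
Click 2 (6,2) count=1: revealed 1 new [(6,2)] -> total=2
Click 3 (2,6) count=1: revealed 1 new [(2,6)] -> total=3
Click 4 (1,0) count=0: revealed 6 new [(0,0) (0,1) (1,0) (1,1) (2,0) (2,1)] -> total=9

Answer: ##.....
##.....
##...##
.......
.......
.......
..#....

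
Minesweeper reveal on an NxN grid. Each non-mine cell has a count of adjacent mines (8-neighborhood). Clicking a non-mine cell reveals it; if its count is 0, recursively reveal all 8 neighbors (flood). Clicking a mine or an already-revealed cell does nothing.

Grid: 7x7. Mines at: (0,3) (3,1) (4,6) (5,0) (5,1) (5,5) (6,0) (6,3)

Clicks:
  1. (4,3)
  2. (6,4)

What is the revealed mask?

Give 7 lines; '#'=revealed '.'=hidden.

Answer: ....###
..#####
..#####
..#####
..####.
..###..
....#..

Derivation:
Click 1 (4,3) count=0: revealed 25 new [(0,4) (0,5) (0,6) (1,2) (1,3) (1,4) (1,5) (1,6) (2,2) (2,3) (2,4) (2,5) (2,6) (3,2) (3,3) (3,4) (3,5) (3,6) (4,2) (4,3) (4,4) (4,5) (5,2) (5,3) (5,4)] -> total=25
Click 2 (6,4) count=2: revealed 1 new [(6,4)] -> total=26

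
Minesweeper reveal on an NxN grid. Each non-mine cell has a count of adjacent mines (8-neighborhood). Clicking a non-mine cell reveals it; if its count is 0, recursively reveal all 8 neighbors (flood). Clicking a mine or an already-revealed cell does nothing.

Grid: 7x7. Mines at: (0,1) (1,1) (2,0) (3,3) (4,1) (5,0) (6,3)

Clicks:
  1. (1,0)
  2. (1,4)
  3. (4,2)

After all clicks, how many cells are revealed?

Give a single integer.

Answer: 29

Derivation:
Click 1 (1,0) count=3: revealed 1 new [(1,0)] -> total=1
Click 2 (1,4) count=0: revealed 27 new [(0,2) (0,3) (0,4) (0,5) (0,6) (1,2) (1,3) (1,4) (1,5) (1,6) (2,2) (2,3) (2,4) (2,5) (2,6) (3,4) (3,5) (3,6) (4,4) (4,5) (4,6) (5,4) (5,5) (5,6) (6,4) (6,5) (6,6)] -> total=28
Click 3 (4,2) count=2: revealed 1 new [(4,2)] -> total=29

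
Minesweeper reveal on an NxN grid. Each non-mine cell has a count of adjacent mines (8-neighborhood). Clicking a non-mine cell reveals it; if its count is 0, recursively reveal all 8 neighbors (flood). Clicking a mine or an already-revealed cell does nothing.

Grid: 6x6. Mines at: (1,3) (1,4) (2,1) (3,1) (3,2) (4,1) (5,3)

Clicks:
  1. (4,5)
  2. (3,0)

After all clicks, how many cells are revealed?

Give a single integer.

Click 1 (4,5) count=0: revealed 11 new [(2,3) (2,4) (2,5) (3,3) (3,4) (3,5) (4,3) (4,4) (4,5) (5,4) (5,5)] -> total=11
Click 2 (3,0) count=3: revealed 1 new [(3,0)] -> total=12

Answer: 12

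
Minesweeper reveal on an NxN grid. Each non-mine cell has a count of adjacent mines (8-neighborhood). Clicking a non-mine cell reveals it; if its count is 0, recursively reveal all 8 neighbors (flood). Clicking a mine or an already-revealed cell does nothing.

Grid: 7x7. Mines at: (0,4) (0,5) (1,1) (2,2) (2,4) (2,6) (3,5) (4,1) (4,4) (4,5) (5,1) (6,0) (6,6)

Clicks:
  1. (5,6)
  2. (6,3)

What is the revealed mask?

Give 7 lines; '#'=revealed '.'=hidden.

Click 1 (5,6) count=2: revealed 1 new [(5,6)] -> total=1
Click 2 (6,3) count=0: revealed 8 new [(5,2) (5,3) (5,4) (5,5) (6,2) (6,3) (6,4) (6,5)] -> total=9

Answer: .......
.......
.......
.......
.......
..#####
..####.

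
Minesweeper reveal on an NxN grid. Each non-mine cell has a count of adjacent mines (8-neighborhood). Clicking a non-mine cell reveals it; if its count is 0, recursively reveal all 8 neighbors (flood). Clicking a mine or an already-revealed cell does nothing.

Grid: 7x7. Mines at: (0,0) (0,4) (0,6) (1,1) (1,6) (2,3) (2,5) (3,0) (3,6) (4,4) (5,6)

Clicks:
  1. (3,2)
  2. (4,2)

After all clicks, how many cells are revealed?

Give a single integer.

Click 1 (3,2) count=1: revealed 1 new [(3,2)] -> total=1
Click 2 (4,2) count=0: revealed 18 new [(3,1) (3,3) (4,0) (4,1) (4,2) (4,3) (5,0) (5,1) (5,2) (5,3) (5,4) (5,5) (6,0) (6,1) (6,2) (6,3) (6,4) (6,5)] -> total=19

Answer: 19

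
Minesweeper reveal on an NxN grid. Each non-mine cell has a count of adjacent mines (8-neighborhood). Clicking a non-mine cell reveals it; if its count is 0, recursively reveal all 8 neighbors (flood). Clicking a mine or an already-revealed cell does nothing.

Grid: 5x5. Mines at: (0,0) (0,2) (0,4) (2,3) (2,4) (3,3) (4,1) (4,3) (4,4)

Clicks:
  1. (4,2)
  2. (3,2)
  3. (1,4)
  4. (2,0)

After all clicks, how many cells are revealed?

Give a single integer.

Answer: 11

Derivation:
Click 1 (4,2) count=3: revealed 1 new [(4,2)] -> total=1
Click 2 (3,2) count=4: revealed 1 new [(3,2)] -> total=2
Click 3 (1,4) count=3: revealed 1 new [(1,4)] -> total=3
Click 4 (2,0) count=0: revealed 8 new [(1,0) (1,1) (1,2) (2,0) (2,1) (2,2) (3,0) (3,1)] -> total=11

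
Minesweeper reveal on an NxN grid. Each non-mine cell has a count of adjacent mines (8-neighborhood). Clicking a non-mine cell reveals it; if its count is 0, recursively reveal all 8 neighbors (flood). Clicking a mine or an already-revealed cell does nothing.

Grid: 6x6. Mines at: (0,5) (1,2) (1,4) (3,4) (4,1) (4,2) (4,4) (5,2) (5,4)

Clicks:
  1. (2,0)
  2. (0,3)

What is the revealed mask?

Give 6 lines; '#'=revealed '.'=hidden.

Answer: ##.#..
##....
##....
##....
......
......

Derivation:
Click 1 (2,0) count=0: revealed 8 new [(0,0) (0,1) (1,0) (1,1) (2,0) (2,1) (3,0) (3,1)] -> total=8
Click 2 (0,3) count=2: revealed 1 new [(0,3)] -> total=9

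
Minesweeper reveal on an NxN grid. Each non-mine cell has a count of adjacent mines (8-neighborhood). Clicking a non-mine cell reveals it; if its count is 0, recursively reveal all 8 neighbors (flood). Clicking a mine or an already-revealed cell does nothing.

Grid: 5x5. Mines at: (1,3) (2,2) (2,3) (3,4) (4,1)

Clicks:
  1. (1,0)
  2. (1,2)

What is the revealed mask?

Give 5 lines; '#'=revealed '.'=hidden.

Click 1 (1,0) count=0: revealed 10 new [(0,0) (0,1) (0,2) (1,0) (1,1) (1,2) (2,0) (2,1) (3,0) (3,1)] -> total=10
Click 2 (1,2) count=3: revealed 0 new [(none)] -> total=10

Answer: ###..
###..
##...
##...
.....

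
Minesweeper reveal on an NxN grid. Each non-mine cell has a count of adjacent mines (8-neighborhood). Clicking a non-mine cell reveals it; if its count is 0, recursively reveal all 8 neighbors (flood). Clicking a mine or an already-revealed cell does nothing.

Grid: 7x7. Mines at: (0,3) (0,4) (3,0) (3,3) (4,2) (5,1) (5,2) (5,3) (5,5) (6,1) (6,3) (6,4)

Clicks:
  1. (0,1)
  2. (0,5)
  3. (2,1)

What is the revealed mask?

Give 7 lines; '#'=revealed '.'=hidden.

Click 1 (0,1) count=0: revealed 9 new [(0,0) (0,1) (0,2) (1,0) (1,1) (1,2) (2,0) (2,1) (2,2)] -> total=9
Click 2 (0,5) count=1: revealed 1 new [(0,5)] -> total=10
Click 3 (2,1) count=1: revealed 0 new [(none)] -> total=10

Answer: ###..#.
###....
###....
.......
.......
.......
.......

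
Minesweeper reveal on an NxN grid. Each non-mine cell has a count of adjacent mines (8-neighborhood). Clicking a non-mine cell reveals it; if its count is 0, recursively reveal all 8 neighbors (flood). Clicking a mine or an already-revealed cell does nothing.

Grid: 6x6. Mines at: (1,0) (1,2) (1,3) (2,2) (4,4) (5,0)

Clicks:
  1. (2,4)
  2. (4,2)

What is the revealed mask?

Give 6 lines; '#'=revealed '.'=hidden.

Answer: ......
......
....#.
.###..
.###..
.###..

Derivation:
Click 1 (2,4) count=1: revealed 1 new [(2,4)] -> total=1
Click 2 (4,2) count=0: revealed 9 new [(3,1) (3,2) (3,3) (4,1) (4,2) (4,3) (5,1) (5,2) (5,3)] -> total=10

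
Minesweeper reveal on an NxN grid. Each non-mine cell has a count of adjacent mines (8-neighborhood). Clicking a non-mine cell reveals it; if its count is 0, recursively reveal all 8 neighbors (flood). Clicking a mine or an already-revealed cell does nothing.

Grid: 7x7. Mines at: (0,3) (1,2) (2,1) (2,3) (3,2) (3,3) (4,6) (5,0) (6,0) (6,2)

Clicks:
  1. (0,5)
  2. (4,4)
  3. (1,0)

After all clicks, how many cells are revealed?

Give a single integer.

Click 1 (0,5) count=0: revealed 12 new [(0,4) (0,5) (0,6) (1,4) (1,5) (1,6) (2,4) (2,5) (2,6) (3,4) (3,5) (3,6)] -> total=12
Click 2 (4,4) count=1: revealed 1 new [(4,4)] -> total=13
Click 3 (1,0) count=1: revealed 1 new [(1,0)] -> total=14

Answer: 14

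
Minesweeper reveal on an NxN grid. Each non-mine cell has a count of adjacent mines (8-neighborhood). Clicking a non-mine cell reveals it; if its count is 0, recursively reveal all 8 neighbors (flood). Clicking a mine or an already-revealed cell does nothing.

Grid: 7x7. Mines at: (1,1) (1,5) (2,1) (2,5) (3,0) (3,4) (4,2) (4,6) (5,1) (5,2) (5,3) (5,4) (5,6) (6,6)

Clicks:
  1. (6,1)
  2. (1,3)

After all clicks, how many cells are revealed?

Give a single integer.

Click 1 (6,1) count=2: revealed 1 new [(6,1)] -> total=1
Click 2 (1,3) count=0: revealed 9 new [(0,2) (0,3) (0,4) (1,2) (1,3) (1,4) (2,2) (2,3) (2,4)] -> total=10

Answer: 10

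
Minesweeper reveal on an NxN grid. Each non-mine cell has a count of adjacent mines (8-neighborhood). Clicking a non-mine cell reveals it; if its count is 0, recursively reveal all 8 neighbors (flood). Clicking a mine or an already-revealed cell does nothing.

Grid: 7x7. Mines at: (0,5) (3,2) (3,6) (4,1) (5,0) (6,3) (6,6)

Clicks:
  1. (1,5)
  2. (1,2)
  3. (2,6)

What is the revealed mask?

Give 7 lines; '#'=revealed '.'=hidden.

Answer: #####..
######.
#######
##.###.
...###.
...###.
.......

Derivation:
Click 1 (1,5) count=1: revealed 1 new [(1,5)] -> total=1
Click 2 (1,2) count=0: revealed 27 new [(0,0) (0,1) (0,2) (0,3) (0,4) (1,0) (1,1) (1,2) (1,3) (1,4) (2,0) (2,1) (2,2) (2,3) (2,4) (2,5) (3,0) (3,1) (3,3) (3,4) (3,5) (4,3) (4,4) (4,5) (5,3) (5,4) (5,5)] -> total=28
Click 3 (2,6) count=1: revealed 1 new [(2,6)] -> total=29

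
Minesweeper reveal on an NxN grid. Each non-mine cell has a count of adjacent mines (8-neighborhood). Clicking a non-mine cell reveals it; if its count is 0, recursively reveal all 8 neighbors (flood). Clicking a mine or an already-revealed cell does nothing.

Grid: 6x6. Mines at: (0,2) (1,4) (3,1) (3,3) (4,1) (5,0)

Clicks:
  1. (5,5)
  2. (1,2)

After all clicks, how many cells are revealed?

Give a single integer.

Answer: 13

Derivation:
Click 1 (5,5) count=0: revealed 12 new [(2,4) (2,5) (3,4) (3,5) (4,2) (4,3) (4,4) (4,5) (5,2) (5,3) (5,4) (5,5)] -> total=12
Click 2 (1,2) count=1: revealed 1 new [(1,2)] -> total=13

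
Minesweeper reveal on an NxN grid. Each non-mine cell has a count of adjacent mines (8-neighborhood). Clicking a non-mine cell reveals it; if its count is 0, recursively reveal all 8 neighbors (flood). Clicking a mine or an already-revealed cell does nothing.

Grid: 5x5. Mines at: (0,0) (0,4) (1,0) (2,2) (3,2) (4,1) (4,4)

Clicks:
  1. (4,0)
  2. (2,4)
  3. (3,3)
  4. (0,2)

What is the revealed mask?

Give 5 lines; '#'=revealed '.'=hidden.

Click 1 (4,0) count=1: revealed 1 new [(4,0)] -> total=1
Click 2 (2,4) count=0: revealed 6 new [(1,3) (1,4) (2,3) (2,4) (3,3) (3,4)] -> total=7
Click 3 (3,3) count=3: revealed 0 new [(none)] -> total=7
Click 4 (0,2) count=0: revealed 5 new [(0,1) (0,2) (0,3) (1,1) (1,2)] -> total=12

Answer: .###.
.####
...##
...##
#....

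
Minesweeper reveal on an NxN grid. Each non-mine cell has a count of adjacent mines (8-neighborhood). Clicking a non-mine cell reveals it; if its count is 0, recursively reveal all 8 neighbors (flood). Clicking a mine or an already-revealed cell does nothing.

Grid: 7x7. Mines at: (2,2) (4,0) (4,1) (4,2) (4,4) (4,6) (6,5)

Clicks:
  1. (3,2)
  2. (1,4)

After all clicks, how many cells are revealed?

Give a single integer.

Click 1 (3,2) count=3: revealed 1 new [(3,2)] -> total=1
Click 2 (1,4) count=0: revealed 26 new [(0,0) (0,1) (0,2) (0,3) (0,4) (0,5) (0,6) (1,0) (1,1) (1,2) (1,3) (1,4) (1,5) (1,6) (2,0) (2,1) (2,3) (2,4) (2,5) (2,6) (3,0) (3,1) (3,3) (3,4) (3,5) (3,6)] -> total=27

Answer: 27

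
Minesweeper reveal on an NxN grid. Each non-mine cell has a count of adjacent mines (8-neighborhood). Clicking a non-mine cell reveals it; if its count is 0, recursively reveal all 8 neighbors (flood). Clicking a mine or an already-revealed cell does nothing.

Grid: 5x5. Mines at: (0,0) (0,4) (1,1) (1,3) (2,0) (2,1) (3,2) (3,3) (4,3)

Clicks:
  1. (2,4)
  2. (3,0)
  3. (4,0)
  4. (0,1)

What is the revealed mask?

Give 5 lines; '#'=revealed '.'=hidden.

Answer: .#...
.....
....#
##...
##...

Derivation:
Click 1 (2,4) count=2: revealed 1 new [(2,4)] -> total=1
Click 2 (3,0) count=2: revealed 1 new [(3,0)] -> total=2
Click 3 (4,0) count=0: revealed 3 new [(3,1) (4,0) (4,1)] -> total=5
Click 4 (0,1) count=2: revealed 1 new [(0,1)] -> total=6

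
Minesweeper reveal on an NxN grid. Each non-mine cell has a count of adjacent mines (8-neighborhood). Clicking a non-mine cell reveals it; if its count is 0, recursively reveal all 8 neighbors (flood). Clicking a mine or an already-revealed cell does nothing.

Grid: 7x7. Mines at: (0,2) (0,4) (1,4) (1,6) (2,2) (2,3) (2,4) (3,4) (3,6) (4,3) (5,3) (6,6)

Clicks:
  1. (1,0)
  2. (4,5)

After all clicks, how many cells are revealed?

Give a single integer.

Click 1 (1,0) count=0: revealed 18 new [(0,0) (0,1) (1,0) (1,1) (2,0) (2,1) (3,0) (3,1) (3,2) (4,0) (4,1) (4,2) (5,0) (5,1) (5,2) (6,0) (6,1) (6,2)] -> total=18
Click 2 (4,5) count=2: revealed 1 new [(4,5)] -> total=19

Answer: 19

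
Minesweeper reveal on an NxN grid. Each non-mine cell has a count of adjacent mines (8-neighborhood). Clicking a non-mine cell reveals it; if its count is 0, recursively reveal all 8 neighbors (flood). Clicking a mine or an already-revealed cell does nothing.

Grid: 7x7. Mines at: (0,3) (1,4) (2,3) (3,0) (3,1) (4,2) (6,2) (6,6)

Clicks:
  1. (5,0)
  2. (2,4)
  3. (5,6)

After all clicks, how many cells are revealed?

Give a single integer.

Answer: 8

Derivation:
Click 1 (5,0) count=0: revealed 6 new [(4,0) (4,1) (5,0) (5,1) (6,0) (6,1)] -> total=6
Click 2 (2,4) count=2: revealed 1 new [(2,4)] -> total=7
Click 3 (5,6) count=1: revealed 1 new [(5,6)] -> total=8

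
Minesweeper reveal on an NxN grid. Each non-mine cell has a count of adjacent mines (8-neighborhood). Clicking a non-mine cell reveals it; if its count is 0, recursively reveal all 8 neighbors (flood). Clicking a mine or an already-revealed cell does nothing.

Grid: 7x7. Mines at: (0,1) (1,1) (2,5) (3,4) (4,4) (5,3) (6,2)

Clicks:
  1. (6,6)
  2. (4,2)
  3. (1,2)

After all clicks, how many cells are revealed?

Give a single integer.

Click 1 (6,6) count=0: revealed 10 new [(3,5) (3,6) (4,5) (4,6) (5,4) (5,5) (5,6) (6,4) (6,5) (6,6)] -> total=10
Click 2 (4,2) count=1: revealed 1 new [(4,2)] -> total=11
Click 3 (1,2) count=2: revealed 1 new [(1,2)] -> total=12

Answer: 12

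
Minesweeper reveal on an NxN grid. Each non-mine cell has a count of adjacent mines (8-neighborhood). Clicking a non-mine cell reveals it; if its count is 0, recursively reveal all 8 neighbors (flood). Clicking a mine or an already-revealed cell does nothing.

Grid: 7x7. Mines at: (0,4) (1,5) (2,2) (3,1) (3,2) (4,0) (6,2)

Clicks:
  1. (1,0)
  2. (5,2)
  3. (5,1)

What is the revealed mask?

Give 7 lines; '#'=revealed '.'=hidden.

Answer: ####...
####...
##.....
.......
.......
.##....
.......

Derivation:
Click 1 (1,0) count=0: revealed 10 new [(0,0) (0,1) (0,2) (0,3) (1,0) (1,1) (1,2) (1,3) (2,0) (2,1)] -> total=10
Click 2 (5,2) count=1: revealed 1 new [(5,2)] -> total=11
Click 3 (5,1) count=2: revealed 1 new [(5,1)] -> total=12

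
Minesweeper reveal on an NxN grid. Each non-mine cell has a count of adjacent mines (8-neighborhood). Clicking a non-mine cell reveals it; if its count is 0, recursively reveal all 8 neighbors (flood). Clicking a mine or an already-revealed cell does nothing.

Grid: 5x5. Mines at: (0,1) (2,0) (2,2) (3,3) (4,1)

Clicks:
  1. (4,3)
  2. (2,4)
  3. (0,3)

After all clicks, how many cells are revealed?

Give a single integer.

Answer: 9

Derivation:
Click 1 (4,3) count=1: revealed 1 new [(4,3)] -> total=1
Click 2 (2,4) count=1: revealed 1 new [(2,4)] -> total=2
Click 3 (0,3) count=0: revealed 7 new [(0,2) (0,3) (0,4) (1,2) (1,3) (1,4) (2,3)] -> total=9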